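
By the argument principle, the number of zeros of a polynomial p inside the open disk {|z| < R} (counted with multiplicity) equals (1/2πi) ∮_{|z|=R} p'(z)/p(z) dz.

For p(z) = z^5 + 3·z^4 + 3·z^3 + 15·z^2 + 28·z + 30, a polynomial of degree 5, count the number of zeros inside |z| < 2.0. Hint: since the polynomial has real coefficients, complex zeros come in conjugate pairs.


The zeros of p are: -3, (1 + 2i), (1 - 2i), (-1 + 1i), (-1 - 1i).
Their magnitudes are: 3, 2.236, 2.236, 1.414, 1.414.
Zeros with |z| < R = 2.0: (-1 + 1i), (-1 - 1i).
Count = 2.
By the argument principle, (1/2πi) ∮_{|z|=R} p'(z)/p(z) dz equals exactly this count.

Number of zeros inside |z| < 2.0: 2.


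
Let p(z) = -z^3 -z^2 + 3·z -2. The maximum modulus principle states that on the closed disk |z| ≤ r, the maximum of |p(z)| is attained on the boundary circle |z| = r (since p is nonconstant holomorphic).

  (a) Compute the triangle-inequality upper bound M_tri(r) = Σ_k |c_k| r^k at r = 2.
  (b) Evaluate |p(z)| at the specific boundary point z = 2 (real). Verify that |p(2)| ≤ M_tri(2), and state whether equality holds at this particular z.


Coefficients: c_0 = -2, c_1 = 3, c_2 = -1, c_3 = -1. Radius r = 2.
Part (a). Triangle bound: M_tri(r) = Σ_k |c_k| r^k
  = |-2|·2^0 + |3|·2^1 + |-1|·2^2 + |-1|·2^3
  = 2 + 6 + 4 + 8 = 20.
This bounds M(r) := max_{|z|=r} |p(z)| from above; equality holds iff all terms c_k z^k can be made to align in phase at a single z on |z|=r.
Part (b). At z = 2 (real, on the circle |z| = r):
  p(2) = (-2)·2^0 + (3)·2^1 + (-1)·2^2 + (-1)·2^3 = -8.
  |p(2)| = 8.
Check: |p(2)| = 8 ≤ 20 = M_tri(2). ✓ Equality does not hold at z = 2 (the coefficients have mixed signs, so the terms do not all align in phase there).

M_tri(2) = 20; |p(2)| = 8; equality at z=2: no.


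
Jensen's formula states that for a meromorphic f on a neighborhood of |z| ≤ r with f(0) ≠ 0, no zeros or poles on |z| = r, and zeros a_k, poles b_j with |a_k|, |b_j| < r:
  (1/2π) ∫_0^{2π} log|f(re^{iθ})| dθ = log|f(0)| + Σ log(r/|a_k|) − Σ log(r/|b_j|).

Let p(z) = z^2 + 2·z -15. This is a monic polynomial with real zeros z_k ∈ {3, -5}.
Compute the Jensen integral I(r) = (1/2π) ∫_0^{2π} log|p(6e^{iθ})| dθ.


Zeros: -5, 3; r = 6.
Inside |z| < r: -5, 3. Outside (|z| ≥ r): ∅.
p(0) = -15, so log|p(0)| = log(15) = 2.7081.
Apply Jensen: I(r) = log|p(0)| + Σ_k log(r/|z_k|), summed over zeros inside |z| < r.
  log(r/|z_k|) for z_k = 3: log(6/3) = 0.6931
  log(r/|z_k|) for z_k = -5: log(6/5) = 0.1823
Sum over inside zeros: 0.8755.
I(r) = log|p(0)| + (inside sum) = 2.7081 + 0.8755 = 3.5835.
Closed form (all zeros inside, monic): I(r) = n·log(r) = 2·log(6) = 3.5835. ✓

I(r) ≈ 3.5835.


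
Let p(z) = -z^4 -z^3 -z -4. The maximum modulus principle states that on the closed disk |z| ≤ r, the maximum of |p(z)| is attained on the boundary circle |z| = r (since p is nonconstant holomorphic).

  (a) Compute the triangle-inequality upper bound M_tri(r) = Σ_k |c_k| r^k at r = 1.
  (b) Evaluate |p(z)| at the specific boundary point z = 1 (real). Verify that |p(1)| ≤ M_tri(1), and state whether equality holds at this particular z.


Coefficients: c_0 = -4, c_1 = -1, c_2 = 0, c_3 = -1, c_4 = -1. Radius r = 1.
Part (a). Triangle bound: M_tri(r) = Σ_k |c_k| r^k
  = |-4|·1^0 + |-1|·1^1 + |0|·1^2 + |-1|·1^3 + |-1|·1^4
  = 4 + 1 + 0 + 1 + 1 = 7.
This bounds M(r) := max_{|z|=r} |p(z)| from above; equality holds iff all terms c_k z^k can be made to align in phase at a single z on |z|=r.
Part (b). At z = 1 (real, on the circle |z| = r):
  p(1) = (-4)·1^0 + (-1)·1^1 + (0)·1^2 + (-1)·1^3 + (-1)·1^4 = -7.
  |p(1)| = 7.
Since all nonzero coefficients share the same sign, |p(1)| = 7 = M_tri(1); the triangle bound is attained at z = 1, so in fact M(r) = 7.

M_tri(1) = 7; |p(1)| = 7; equality at z=1: yes.


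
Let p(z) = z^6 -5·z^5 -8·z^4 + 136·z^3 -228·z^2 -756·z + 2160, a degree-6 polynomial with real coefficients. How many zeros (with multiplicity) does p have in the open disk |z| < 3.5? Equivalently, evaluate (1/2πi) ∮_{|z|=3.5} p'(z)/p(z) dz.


The zeros of p are: (3 + 3i), (3 - 3i), -3, (3 + 1i), (3 - 1i), -4.
Their magnitudes are: 4.243, 4.243, 3, 3.162, 3.162, 4.
Zeros with |z| < R = 3.5: -3, (3 + 1i), (3 - 1i).
Count = 3.
By the argument principle, (1/2πi) ∮_{|z|=R} p'(z)/p(z) dz equals exactly this count.

Number of zeros inside |z| < 3.5: 3.


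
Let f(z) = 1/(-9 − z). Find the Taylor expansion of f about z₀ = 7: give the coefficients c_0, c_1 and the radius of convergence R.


Let w = z − z₀, so z = z₀ + w.
Then -9 − z = -9 − (z₀ + w) = (-9 − z₀) − w = -16 − w.
f(z) = 1/(-16 − w) = (1/(-16)) · 1/(1 − w/(-16)) = Σ_{n≥0} w^n / (-16)^(n+1).
So c_n = 1/(-16)^(n+1):
  c_0 = 1/(-16)^1 = -1/16.
  c_1 = 1/(-16)^2 = 1/256.
The series is valid for |w/d| < 1, i.e. |z − z₀| < |d|.
Radius of convergence: R = |-9 − z₀| = |-16| = 16 (distance from z₀ to the singularity z = -9).

c_0 = -1/16, c_1 = 1/256; R = 16.


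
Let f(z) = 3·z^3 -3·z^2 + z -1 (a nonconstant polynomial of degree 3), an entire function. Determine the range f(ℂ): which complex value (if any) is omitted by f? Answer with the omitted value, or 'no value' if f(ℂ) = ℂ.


Little Picard bounds the complement of f(ℂ) to at most one point.
For every w ∈ ℂ, the equation p(z) − w = 0 is a nonconstant polynomial in z and hence has at least one root by the fundamental theorem of algebra. So p is surjective onto ℂ, omitting no value.

Omitted value: no value.


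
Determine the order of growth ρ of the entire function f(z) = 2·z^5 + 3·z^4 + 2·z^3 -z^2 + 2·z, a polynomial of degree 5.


|f(z)| ≤ Σ|c_k|·r^k = O(r^5) as r → ∞. Polynomial growth is O(e^{r^ε}) for every ε > 0 (since r^5/e^{r^ε} → 0), so ρ ≤ ε for all ε > 0, i.e. ρ = 0. Every nonconstant polynomial has order 0.
Therefore ρ = 0.

Order ρ = 0.


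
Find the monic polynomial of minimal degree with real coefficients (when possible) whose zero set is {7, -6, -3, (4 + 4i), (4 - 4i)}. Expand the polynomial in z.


The polynomial is p(z) = ∏_{α ∈ S} (z − α), where S = {7, -6, -3, (4 + 4i), (4 - 4i)}.
Expanding the product yields: p(z) = z^5 -6·z^4 -29·z^3 + 298·z^2 -432·z -4032.
Note conjugate pairs combine to real quadratics: (z − (4+4i))(z − (4−4i)) = z² − 8z + 32.
The resulting polynomial has degree 5 and real coefficients as required.

p(z) = z^5 -6·z^4 -29·z^3 + 298·z^2 -432·z -4032.


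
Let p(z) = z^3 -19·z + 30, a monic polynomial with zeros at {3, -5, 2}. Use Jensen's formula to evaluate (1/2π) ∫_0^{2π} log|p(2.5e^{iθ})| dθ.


Zeros: -5, 2, 3; r = 2.5.
Inside |z| < r: 2. Outside (|z| ≥ r): -5, 3.
p(0) = 30, so log|p(0)| = log(30) = 3.4012.
Apply Jensen: I(r) = log|p(0)| + Σ_k log(r/|z_k|), summed over zeros inside |z| < r.
  log(r/|z_k|) for z_k = 2: log(2.5/2) = 0.2231
  Outside zeros (-5, 3) contribute nothing to the Jensen sum.
Sum over inside zeros: 0.2231.
I(r) = log|p(0)| + (inside sum) = 3.4012 + 0.2231 = 3.6243.
Note: since some zeros are outside |z| ≤ r, the simplified n·log(r) form does NOT apply — only the inside zeros contribute.

I(r) ≈ 3.6243.


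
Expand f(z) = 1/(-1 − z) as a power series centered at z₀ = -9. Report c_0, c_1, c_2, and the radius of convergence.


Let w = z − z₀, so z = z₀ + w.
Then -1 − z = -1 − (z₀ + w) = (-1 − z₀) − w = 8 − w.
f(z) = 1/(8 − w) = (1/(8)) · 1/(1 − w/(8)) = Σ_{n≥0} w^n / (8)^(n+1).
So c_n = 1/(8)^(n+1):
  c_0 = 1/(8)^1 = 1/8.
  c_1 = 1/(8)^2 = 1/64.
  c_2 = 1/(8)^3 = 1/512.
The series is valid for |w/d| < 1, i.e. |z − z₀| < |d|.
Radius of convergence: R = |-1 − z₀| = |8| = 8 (distance from z₀ to the singularity z = -1).

c_0 = 1/8, c_1 = 1/64, c_2 = 1/512; R = 8.


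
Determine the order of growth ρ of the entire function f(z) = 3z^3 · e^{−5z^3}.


M(r) = max_{|z|=r} |3|·|z|^3·|e^{−5z^3}| = 3·r^3 · e^{5r^3} (the factors attain their maxima compatibly on |z|=r). Then log M(r) = log 3 + 3·log r + 5r^3, dominated by the last term, so log log M(r) ~ 3·log r. The polynomial factor 3z^3 contributes only a log r term and does not affect the order. ρ = 3.
Therefore ρ = 3.

Order ρ = 3.


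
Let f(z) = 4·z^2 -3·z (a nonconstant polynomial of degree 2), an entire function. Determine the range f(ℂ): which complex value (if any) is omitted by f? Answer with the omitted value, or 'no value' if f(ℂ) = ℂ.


Little Picard bounds the complement of f(ℂ) to at most one point.
For every w ∈ ℂ, the equation p(z) − w = 0 is a nonconstant polynomial in z and hence has at least one root by the fundamental theorem of algebra. So p is surjective onto ℂ, omitting no value.

Omitted value: no value.


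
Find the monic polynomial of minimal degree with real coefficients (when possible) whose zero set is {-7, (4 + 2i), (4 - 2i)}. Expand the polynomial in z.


The polynomial is p(z) = ∏_{α ∈ S} (z − α), where S = {-7, (4 + 2i), (4 - 2i)}.
Expanding the product yields: p(z) = z^3 -z^2 -36·z + 140.
Note conjugate pairs combine to real quadratics: (z − (4+2i))(z − (4−2i)) = z² − 8z + 20.
The resulting polynomial has degree 3 and real coefficients as required.

p(z) = z^3 -z^2 -36·z + 140.


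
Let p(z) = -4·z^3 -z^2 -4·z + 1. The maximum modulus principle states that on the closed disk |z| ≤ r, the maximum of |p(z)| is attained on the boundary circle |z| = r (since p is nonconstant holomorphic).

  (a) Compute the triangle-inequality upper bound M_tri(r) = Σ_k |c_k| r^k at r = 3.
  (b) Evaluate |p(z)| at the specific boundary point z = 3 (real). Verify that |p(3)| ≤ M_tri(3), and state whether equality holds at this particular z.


Coefficients: c_0 = 1, c_1 = -4, c_2 = -1, c_3 = -4. Radius r = 3.
Part (a). Triangle bound: M_tri(r) = Σ_k |c_k| r^k
  = |1|·3^0 + |-4|·3^1 + |-1|·3^2 + |-4|·3^3
  = 1 + 12 + 9 + 108 = 130.
This bounds M(r) := max_{|z|=r} |p(z)| from above; equality holds iff all terms c_k z^k can be made to align in phase at a single z on |z|=r.
Part (b). At z = 3 (real, on the circle |z| = r):
  p(3) = (1)·3^0 + (-4)·3^1 + (-1)·3^2 + (-4)·3^3 = -128.
  |p(3)| = 128.
Check: |p(3)| = 128 ≤ 130 = M_tri(3). ✓ Equality does not hold at z = 3 (the coefficients have mixed signs, so the terms do not all align in phase there).

M_tri(3) = 130; |p(3)| = 128; equality at z=3: no.


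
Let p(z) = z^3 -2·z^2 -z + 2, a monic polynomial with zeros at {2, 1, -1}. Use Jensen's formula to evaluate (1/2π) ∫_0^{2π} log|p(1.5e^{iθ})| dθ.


Zeros: -1, 1, 2; r = 1.5.
Inside |z| < r: -1, 1. Outside (|z| ≥ r): 2.
p(0) = 2, so log|p(0)| = log(2) = 0.6931.
Apply Jensen: I(r) = log|p(0)| + Σ_k log(r/|z_k|), summed over zeros inside |z| < r.
  log(r/|z_k|) for z_k = 1: log(1.5/1) = 0.4055
  log(r/|z_k|) for z_k = -1: log(1.5/1) = 0.4055
  Outside zeros (2) contribute nothing to the Jensen sum.
Sum over inside zeros: 0.8109.
I(r) = log|p(0)| + (inside sum) = 0.6931 + 0.8109 = 1.5041.
Note: since some zeros are outside |z| ≤ r, the simplified n·log(r) form does NOT apply — only the inside zeros contribute.

I(r) ≈ 1.5041.


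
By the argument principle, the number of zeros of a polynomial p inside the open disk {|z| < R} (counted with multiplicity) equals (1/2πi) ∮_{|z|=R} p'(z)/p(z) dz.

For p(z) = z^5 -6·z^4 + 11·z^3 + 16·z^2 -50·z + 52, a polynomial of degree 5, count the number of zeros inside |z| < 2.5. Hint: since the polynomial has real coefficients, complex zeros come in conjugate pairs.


The zeros of p are: (1 + 1i), (1 - 1i), -2, (3 + 2i), (3 - 2i).
Their magnitudes are: 1.414, 1.414, 2, 3.606, 3.606.
Zeros with |z| < R = 2.5: (1 + 1i), (1 - 1i), -2.
Count = 3.
By the argument principle, (1/2πi) ∮_{|z|=R} p'(z)/p(z) dz equals exactly this count.

Number of zeros inside |z| < 2.5: 3.


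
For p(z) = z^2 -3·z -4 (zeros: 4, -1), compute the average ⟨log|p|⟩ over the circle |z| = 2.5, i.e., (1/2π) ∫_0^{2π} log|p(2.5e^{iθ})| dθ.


Zeros: -1, 4; r = 2.5.
Inside |z| < r: -1. Outside (|z| ≥ r): 4.
p(0) = -4, so log|p(0)| = log(4) = 1.3863.
Apply Jensen: I(r) = log|p(0)| + Σ_k log(r/|z_k|), summed over zeros inside |z| < r.
  log(r/|z_k|) for z_k = -1: log(2.5/1) = 0.9163
  Outside zeros (4) contribute nothing to the Jensen sum.
Sum over inside zeros: 0.9163.
I(r) = log|p(0)| + (inside sum) = 1.3863 + 0.9163 = 2.3026.
Note: since some zeros are outside |z| ≤ r, the simplified n·log(r) form does NOT apply — only the inside zeros contribute.

I(r) ≈ 2.3026.


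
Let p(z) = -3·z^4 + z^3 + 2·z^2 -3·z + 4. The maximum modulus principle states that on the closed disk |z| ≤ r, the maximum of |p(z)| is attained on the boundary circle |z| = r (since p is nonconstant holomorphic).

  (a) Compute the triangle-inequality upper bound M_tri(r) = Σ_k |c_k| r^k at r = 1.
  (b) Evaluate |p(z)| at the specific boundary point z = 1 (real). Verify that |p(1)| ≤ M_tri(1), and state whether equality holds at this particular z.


Coefficients: c_0 = 4, c_1 = -3, c_2 = 2, c_3 = 1, c_4 = -3. Radius r = 1.
Part (a). Triangle bound: M_tri(r) = Σ_k |c_k| r^k
  = |4|·1^0 + |-3|·1^1 + |2|·1^2 + |1|·1^3 + |-3|·1^4
  = 4 + 3 + 2 + 1 + 3 = 13.
This bounds M(r) := max_{|z|=r} |p(z)| from above; equality holds iff all terms c_k z^k can be made to align in phase at a single z on |z|=r.
Part (b). At z = 1 (real, on the circle |z| = r):
  p(1) = (4)·1^0 + (-3)·1^1 + (2)·1^2 + (1)·1^3 + (-3)·1^4 = 1.
  |p(1)| = 1.
Check: |p(1)| = 1 ≤ 13 = M_tri(1). ✓ Equality does not hold at z = 1 (the coefficients have mixed signs, so the terms do not all align in phase there).

M_tri(1) = 13; |p(1)| = 1; equality at z=1: no.


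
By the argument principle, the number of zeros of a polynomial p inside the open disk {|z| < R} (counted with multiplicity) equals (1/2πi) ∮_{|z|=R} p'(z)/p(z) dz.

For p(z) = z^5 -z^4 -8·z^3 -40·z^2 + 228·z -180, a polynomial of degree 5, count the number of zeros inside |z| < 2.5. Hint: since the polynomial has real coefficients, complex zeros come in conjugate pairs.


The zeros of p are: (-3 + 3i), (-3 - 3i), 1, (3 + 1i), (3 - 1i).
Their magnitudes are: 4.243, 4.243, 1, 3.162, 3.162.
Zeros with |z| < R = 2.5: 1.
Count = 1.
By the argument principle, (1/2πi) ∮_{|z|=R} p'(z)/p(z) dz equals exactly this count.

Number of zeros inside |z| < 2.5: 1.


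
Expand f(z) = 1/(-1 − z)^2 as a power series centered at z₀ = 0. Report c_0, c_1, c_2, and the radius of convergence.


Let w = z − z₀, so z = z₀ + w.
Then -1 − z = -1 − (z₀ + w) = (-1 − z₀) − w = -1 − w.
f(z) = 1/(-1 − w)^2 = (1/(-1)^2) · (1 − w/(-1))^{−2}.
By the binomial series (1−u)^{−2} = Σ_{n≥0} C(n+1, 1) u^n for |u|<1, with u = w/(-1):
  c_n = C(n+1, 1) / (-1)^(n+2).
  c_0 = 1/(-1)^2 = 1.
  c_1 = 2/(-1)^3 = -2.
  c_2 = 3/(-1)^4 = 3.
The series is valid for |w/d| < 1, i.e. |z − z₀| < |d|.
Radius of convergence: R = |-1 − z₀| = |-1| = 1 (distance from z₀ to the singularity z = -1).

c_0 = 1, c_1 = -2, c_2 = 3; R = 1.


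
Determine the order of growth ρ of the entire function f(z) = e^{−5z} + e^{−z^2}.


Each summand is entire of order 1 and 2 respectively (as in the single-exponential case). The order of a sum is at most the max of the orders, so ρ ≤ 2. For the lower bound: on |z|=r choose arg z so that -1z^2 is real positive; then |e^{-1z^2}| = e^{1r^2} while |e^{-5z}| ≤ e^{5r^1} = o(e^{1r^2}). So |f| ≥ e^{1r^2}(1 − o(1)) and ρ ≥ 2. Hence ρ = max(1, 2) = 2.
Therefore ρ = 2.

Order ρ = 2.


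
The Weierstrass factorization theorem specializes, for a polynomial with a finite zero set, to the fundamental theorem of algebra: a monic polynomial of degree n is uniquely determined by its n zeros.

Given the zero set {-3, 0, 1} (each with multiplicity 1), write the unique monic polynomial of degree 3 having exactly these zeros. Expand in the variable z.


The polynomial is p(z) = ∏_{α ∈ S} (z − α), where S = {-3, 0, 1}.
Expanding the product yields: p(z) = z^3 + 2·z^2 -3·z.
The resulting polynomial has degree 3 and real coefficients as required.

p(z) = z^3 + 2·z^2 -3·z.


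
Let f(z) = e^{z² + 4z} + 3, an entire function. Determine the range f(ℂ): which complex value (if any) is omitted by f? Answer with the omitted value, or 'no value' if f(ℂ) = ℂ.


Little Picard bounds the complement of f(ℂ) to at most one point.
The exponent g(z) = z² + 4z is a nonconstant polynomial, hence surjective onto ℂ. So e^{g(z)} takes every value in {e^w : w ∈ ℂ} = ℂ ∖ {0}. Adding 3 shifts the range to ℂ ∖ {3}. f omits exactly 3.

Omitted value: 3.


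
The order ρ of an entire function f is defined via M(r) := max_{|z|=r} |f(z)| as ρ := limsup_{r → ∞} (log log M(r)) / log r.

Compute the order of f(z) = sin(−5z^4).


Write sin(w) = (e^{iw} ± e^{−iw})/(2 or 2i), so |sin(w)| ≤ e^{|w|}. With w = −5z^4, |w| ≤ 5r^4 + 0 on |z|=r, giving M(r) ≤ e^{5r^4 + 0} and ρ ≤ 4. For the lower bound, choose z on |z|=r with -5z^4 purely imaginary of modulus 5r^4; then |sin(−5z^4)| grows like e^{5r^4}/2, so ρ ≥ 4. Hence ρ = 4.
Therefore ρ = 4.

Order ρ = 4.


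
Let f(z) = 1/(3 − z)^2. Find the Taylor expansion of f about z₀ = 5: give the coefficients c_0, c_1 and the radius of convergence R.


Let w = z − z₀, so z = z₀ + w.
Then 3 − z = 3 − (z₀ + w) = (3 − z₀) − w = -2 − w.
f(z) = 1/(-2 − w)^2 = (1/(-2)^2) · (1 − w/(-2))^{−2}.
By the binomial series (1−u)^{−2} = Σ_{n≥0} C(n+1, 1) u^n for |u|<1, with u = w/(-2):
  c_n = C(n+1, 1) / (-2)^(n+2).
  c_0 = 1/(-2)^2 = 1/4.
  c_1 = 2/(-2)^3 = -1/4.
The series is valid for |w/d| < 1, i.e. |z − z₀| < |d|.
Radius of convergence: R = |3 − z₀| = |-2| = 2 (distance from z₀ to the singularity z = 3).

c_0 = 1/4, c_1 = -1/4; R = 2.


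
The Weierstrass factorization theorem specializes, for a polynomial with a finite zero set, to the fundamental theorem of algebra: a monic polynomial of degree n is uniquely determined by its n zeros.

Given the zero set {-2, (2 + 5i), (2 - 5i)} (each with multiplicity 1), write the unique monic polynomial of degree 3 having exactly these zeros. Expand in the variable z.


The polynomial is p(z) = ∏_{α ∈ S} (z − α), where S = {-2, (2 + 5i), (2 - 5i)}.
Expanding the product yields: p(z) = z^3 -2·z^2 + 21·z + 58.
Note conjugate pairs combine to real quadratics: (z − (2+5i))(z − (2−5i)) = z² − 4z + 29.
The resulting polynomial has degree 3 and real coefficients as required.

p(z) = z^3 -2·z^2 + 21·z + 58.


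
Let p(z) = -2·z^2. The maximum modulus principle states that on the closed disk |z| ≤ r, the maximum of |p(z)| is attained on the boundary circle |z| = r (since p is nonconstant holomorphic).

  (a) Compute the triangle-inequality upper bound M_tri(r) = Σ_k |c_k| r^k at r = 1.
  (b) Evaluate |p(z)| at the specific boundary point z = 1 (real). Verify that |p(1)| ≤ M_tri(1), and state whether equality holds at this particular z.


Coefficients: c_0 = 0, c_1 = 0, c_2 = -2. Radius r = 1.
Part (a). Triangle bound: M_tri(r) = Σ_k |c_k| r^k
  = |0|·1^0 + |0|·1^1 + |-2|·1^2
  = 0 + 0 + 2 = 2.
This bounds M(r) := max_{|z|=r} |p(z)| from above; equality holds iff all terms c_k z^k can be made to align in phase at a single z on |z|=r.
Part (b). At z = 1 (real, on the circle |z| = r):
  p(1) = (0)·1^0 + (0)·1^1 + (-2)·1^2 = -2.
  |p(1)| = 2.
Since all nonzero coefficients share the same sign, |p(1)| = 2 = M_tri(1); the triangle bound is attained at z = 1, so in fact M(r) = 2.

M_tri(1) = 2; |p(1)| = 2; equality at z=1: yes.


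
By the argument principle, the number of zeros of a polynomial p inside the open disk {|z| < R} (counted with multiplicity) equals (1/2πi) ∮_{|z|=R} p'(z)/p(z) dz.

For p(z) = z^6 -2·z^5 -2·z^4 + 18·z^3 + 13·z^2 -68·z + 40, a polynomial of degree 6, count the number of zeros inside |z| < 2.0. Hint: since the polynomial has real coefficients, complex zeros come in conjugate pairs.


The zeros of p are: 1, (-2 + 1i), (-2 - 1i), 1, (2 + 2i), (2 - 2i).
Their magnitudes are: 1, 2.236, 2.236, 1, 2.828, 2.828.
Zeros with |z| < R = 2.0: 1, 1.
Count = 2.
By the argument principle, (1/2πi) ∮_{|z|=R} p'(z)/p(z) dz equals exactly this count.

Number of zeros inside |z| < 2.0: 2.


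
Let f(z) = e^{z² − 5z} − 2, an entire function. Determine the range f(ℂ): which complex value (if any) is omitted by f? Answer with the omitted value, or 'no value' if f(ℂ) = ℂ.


Little Picard bounds the complement of f(ℂ) to at most one point.
The exponent g(z) = z² − 5z is a nonconstant polynomial, hence surjective onto ℂ. So e^{g(z)} takes every value in {e^w : w ∈ ℂ} = ℂ ∖ {0}. Adding -2 shifts the range to ℂ ∖ {-2}. f omits exactly -2.

Omitted value: -2.


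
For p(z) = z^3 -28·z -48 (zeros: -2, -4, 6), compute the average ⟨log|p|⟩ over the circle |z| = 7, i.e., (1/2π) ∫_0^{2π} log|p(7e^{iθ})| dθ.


Zeros: -4, -2, 6; r = 7.
Inside |z| < r: -4, -2, 6. Outside (|z| ≥ r): ∅.
p(0) = -48, so log|p(0)| = log(48) = 3.8712.
Apply Jensen: I(r) = log|p(0)| + Σ_k log(r/|z_k|), summed over zeros inside |z| < r.
  log(r/|z_k|) for z_k = -2: log(7/2) = 1.2528
  log(r/|z_k|) for z_k = -4: log(7/4) = 0.5596
  log(r/|z_k|) for z_k = 6: log(7/6) = 0.1542
Sum over inside zeros: 1.9665.
I(r) = log|p(0)| + (inside sum) = 3.8712 + 1.9665 = 5.8377.
Closed form (all zeros inside, monic): I(r) = n·log(r) = 3·log(7) = 5.8377. ✓

I(r) ≈ 5.8377.


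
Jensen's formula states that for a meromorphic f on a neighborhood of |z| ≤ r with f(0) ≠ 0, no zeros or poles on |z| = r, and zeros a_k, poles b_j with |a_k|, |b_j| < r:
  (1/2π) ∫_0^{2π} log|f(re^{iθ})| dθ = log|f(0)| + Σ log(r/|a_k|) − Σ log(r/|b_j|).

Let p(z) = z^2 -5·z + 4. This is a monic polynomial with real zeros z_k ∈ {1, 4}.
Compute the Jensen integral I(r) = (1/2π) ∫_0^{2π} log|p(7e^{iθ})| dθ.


Zeros: 1, 4; r = 7.
Inside |z| < r: 1, 4. Outside (|z| ≥ r): ∅.
p(0) = 4, so log|p(0)| = log(4) = 1.3863.
Apply Jensen: I(r) = log|p(0)| + Σ_k log(r/|z_k|), summed over zeros inside |z| < r.
  log(r/|z_k|) for z_k = 1: log(7/1) = 1.9459
  log(r/|z_k|) for z_k = 4: log(7/4) = 0.5596
Sum over inside zeros: 2.5055.
I(r) = log|p(0)| + (inside sum) = 1.3863 + 2.5055 = 3.8918.
Closed form (all zeros inside, monic): I(r) = n·log(r) = 2·log(7) = 3.8918. ✓

I(r) ≈ 3.8918.


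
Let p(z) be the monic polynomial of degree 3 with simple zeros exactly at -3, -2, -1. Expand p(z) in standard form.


The polynomial is p(z) = ∏_{α ∈ S} (z − α), where S = {-3, -2, -1}.
Expanding the product yields: p(z) = z^3 + 6·z^2 + 11·z + 6.
The resulting polynomial has degree 3 and real coefficients as required.

p(z) = z^3 + 6·z^2 + 11·z + 6.


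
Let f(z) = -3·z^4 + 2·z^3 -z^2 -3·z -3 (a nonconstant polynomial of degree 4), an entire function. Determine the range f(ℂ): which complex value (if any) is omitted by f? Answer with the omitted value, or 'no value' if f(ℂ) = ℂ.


Little Picard bounds the complement of f(ℂ) to at most one point.
For every w ∈ ℂ, the equation p(z) − w = 0 is a nonconstant polynomial in z and hence has at least one root by the fundamental theorem of algebra. So p is surjective onto ℂ, omitting no value.

Omitted value: no value.


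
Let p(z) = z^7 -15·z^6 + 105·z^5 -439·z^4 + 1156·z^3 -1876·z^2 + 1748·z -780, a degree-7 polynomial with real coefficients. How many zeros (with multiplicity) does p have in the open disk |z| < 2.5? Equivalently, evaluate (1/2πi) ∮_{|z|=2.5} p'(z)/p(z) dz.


The zeros of p are: (2 + 3i), (2 - 3i), (1 + 1i), (1 - 1i), 3, (3 + 1i), (3 - 1i).
Their magnitudes are: 3.606, 3.606, 1.414, 1.414, 3, 3.162, 3.162.
Zeros with |z| < R = 2.5: (1 + 1i), (1 - 1i).
Count = 2.
By the argument principle, (1/2πi) ∮_{|z|=R} p'(z)/p(z) dz equals exactly this count.

Number of zeros inside |z| < 2.5: 2.


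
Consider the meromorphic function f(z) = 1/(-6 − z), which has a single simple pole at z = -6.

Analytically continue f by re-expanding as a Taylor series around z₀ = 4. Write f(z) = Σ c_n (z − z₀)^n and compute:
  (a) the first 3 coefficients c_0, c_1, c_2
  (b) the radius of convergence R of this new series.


Let w = z − z₀, so z = z₀ + w.
Then -6 − z = -6 − (z₀ + w) = (-6 − z₀) − w = -10 − w.
f(z) = 1/(-10 − w) = (1/(-10)) · 1/(1 − w/(-10)) = Σ_{n≥0} w^n / (-10)^(n+1).
So c_n = 1/(-10)^(n+1):
  c_0 = 1/(-10)^1 = -1/10.
  c_1 = 1/(-10)^2 = 1/100.
  c_2 = 1/(-10)^3 = -1/1000.
The series is valid for |w/d| < 1, i.e. |z − z₀| < |d|.
Radius of convergence: R = |-6 − z₀| = |-10| = 10 (distance from z₀ to the singularity z = -6).

c_0 = -1/10, c_1 = 1/100, c_2 = -1/1000; R = 10.


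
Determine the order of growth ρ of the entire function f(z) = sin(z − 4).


sin(w) is a linear combination of e^{iw} and e^{−iw} (or e^w, e^{−w} in the hyperbolic case), so |sin(w)| ≤ e^{|w|}. With w = z − 4, |w| ≤ 1|z| + 4 = 1r + 4 on |z| = r, giving M(r) ≤ e^{1r + 4}, so ρ ≤ 1. On a suitable ray (z = it for sin/cos; z = t for sinh/cosh, t real → ∞), |sin(z − 4)| grows like e^{1|t|}/2, so ρ ≥ 1. Hence ρ = 1.
Therefore ρ = 1.

Order ρ = 1.


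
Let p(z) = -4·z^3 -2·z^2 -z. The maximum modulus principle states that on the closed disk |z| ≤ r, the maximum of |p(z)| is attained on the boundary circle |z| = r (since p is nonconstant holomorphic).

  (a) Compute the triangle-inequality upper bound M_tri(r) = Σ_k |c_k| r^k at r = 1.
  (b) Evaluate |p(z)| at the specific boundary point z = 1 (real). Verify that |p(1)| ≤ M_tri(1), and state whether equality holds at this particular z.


Coefficients: c_0 = 0, c_1 = -1, c_2 = -2, c_3 = -4. Radius r = 1.
Part (a). Triangle bound: M_tri(r) = Σ_k |c_k| r^k
  = |0|·1^0 + |-1|·1^1 + |-2|·1^2 + |-4|·1^3
  = 0 + 1 + 2 + 4 = 7.
This bounds M(r) := max_{|z|=r} |p(z)| from above; equality holds iff all terms c_k z^k can be made to align in phase at a single z on |z|=r.
Part (b). At z = 1 (real, on the circle |z| = r):
  p(1) = (0)·1^0 + (-1)·1^1 + (-2)·1^2 + (-4)·1^3 = -7.
  |p(1)| = 7.
Since all nonzero coefficients share the same sign, |p(1)| = 7 = M_tri(1); the triangle bound is attained at z = 1, so in fact M(r) = 7.

M_tri(1) = 7; |p(1)| = 7; equality at z=1: yes.


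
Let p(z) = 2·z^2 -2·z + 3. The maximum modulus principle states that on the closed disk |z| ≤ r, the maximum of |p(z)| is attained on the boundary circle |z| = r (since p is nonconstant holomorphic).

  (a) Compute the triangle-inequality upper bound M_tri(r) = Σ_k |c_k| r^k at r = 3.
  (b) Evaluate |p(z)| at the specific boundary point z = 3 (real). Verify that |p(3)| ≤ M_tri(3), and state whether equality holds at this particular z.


Coefficients: c_0 = 3, c_1 = -2, c_2 = 2. Radius r = 3.
Part (a). Triangle bound: M_tri(r) = Σ_k |c_k| r^k
  = |3|·3^0 + |-2|·3^1 + |2|·3^2
  = 3 + 6 + 18 = 27.
This bounds M(r) := max_{|z|=r} |p(z)| from above; equality holds iff all terms c_k z^k can be made to align in phase at a single z on |z|=r.
Part (b). At z = 3 (real, on the circle |z| = r):
  p(3) = (3)·3^0 + (-2)·3^1 + (2)·3^2 = 15.
  |p(3)| = 15.
Check: |p(3)| = 15 ≤ 27 = M_tri(3). ✓ Equality does not hold at z = 3 (the coefficients have mixed signs, so the terms do not all align in phase there).

M_tri(3) = 27; |p(3)| = 15; equality at z=3: no.


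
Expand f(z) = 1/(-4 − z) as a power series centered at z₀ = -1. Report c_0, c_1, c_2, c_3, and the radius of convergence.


Let w = z − z₀, so z = z₀ + w.
Then -4 − z = -4 − (z₀ + w) = (-4 − z₀) − w = -3 − w.
f(z) = 1/(-3 − w) = (1/(-3)) · 1/(1 − w/(-3)) = Σ_{n≥0} w^n / (-3)^(n+1).
So c_n = 1/(-3)^(n+1):
  c_0 = 1/(-3)^1 = -1/3.
  c_1 = 1/(-3)^2 = 1/9.
  c_2 = 1/(-3)^3 = -1/27.
  c_3 = 1/(-3)^4 = 1/81.
The series is valid for |w/d| < 1, i.e. |z − z₀| < |d|.
Radius of convergence: R = |-4 − z₀| = |-3| = 3 (distance from z₀ to the singularity z = -4).

c_0 = -1/3, c_1 = 1/9, c_2 = -1/27, c_3 = 1/81; R = 3.


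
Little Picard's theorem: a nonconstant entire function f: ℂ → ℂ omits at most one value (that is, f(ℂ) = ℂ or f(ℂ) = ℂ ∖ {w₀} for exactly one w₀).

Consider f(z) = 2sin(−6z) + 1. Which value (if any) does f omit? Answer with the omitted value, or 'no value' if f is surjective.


Little Picard bounds the complement of f(ℂ) to at most one point.
sin is entire and surjective onto ℂ: for every w ∈ ℂ, sin(ζ) = w has a solution ζ ∈ ℂ (e.g., via the complex inverse arcsin). With ζ = −6z this gives z = ζ/(-6). Then 2·sin(−6z) takes every value in 2·ℂ = ℂ, and adding 1 is a bijection of ℂ. So f is surjective and omits no value. (Note: only on the real line is sin bounded by [−1, 1].)

Omitted value: no value.


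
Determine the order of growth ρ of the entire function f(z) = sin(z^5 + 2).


Write sin(w) = (e^{iw} ± e^{−iw})/(2 or 2i), so |sin(w)| ≤ e^{|w|}. With w = z^5 + 2, |w| ≤ 1r^5 + 2 on |z|=r, giving M(r) ≤ e^{1r^5 + 2} and ρ ≤ 5. For the lower bound, choose z on |z|=r with 1z^5 purely imaginary of modulus 1r^5; then |sin(z^5 + 2)| grows like e^{1r^5}/2, so ρ ≥ 5. Hence ρ = 5.
Therefore ρ = 5.

Order ρ = 5.


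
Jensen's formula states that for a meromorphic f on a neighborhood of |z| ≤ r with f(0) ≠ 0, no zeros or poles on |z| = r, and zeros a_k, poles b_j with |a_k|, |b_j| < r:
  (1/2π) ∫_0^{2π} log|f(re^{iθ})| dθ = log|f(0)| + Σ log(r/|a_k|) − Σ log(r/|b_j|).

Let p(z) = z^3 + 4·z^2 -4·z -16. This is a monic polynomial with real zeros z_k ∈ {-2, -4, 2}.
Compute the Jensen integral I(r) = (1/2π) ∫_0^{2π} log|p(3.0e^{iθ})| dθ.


Zeros: -4, -2, 2; r = 3.0.
Inside |z| < r: -2, 2. Outside (|z| ≥ r): -4.
p(0) = -16, so log|p(0)| = log(16) = 2.7726.
Apply Jensen: I(r) = log|p(0)| + Σ_k log(r/|z_k|), summed over zeros inside |z| < r.
  log(r/|z_k|) for z_k = -2: log(3.0/2) = 0.4055
  log(r/|z_k|) for z_k = 2: log(3.0/2) = 0.4055
  Outside zeros (-4) contribute nothing to the Jensen sum.
Sum over inside zeros: 0.8109.
I(r) = log|p(0)| + (inside sum) = 2.7726 + 0.8109 = 3.5835.
Note: since some zeros are outside |z| ≤ r, the simplified n·log(r) form does NOT apply — only the inside zeros contribute.

I(r) ≈ 3.5835.


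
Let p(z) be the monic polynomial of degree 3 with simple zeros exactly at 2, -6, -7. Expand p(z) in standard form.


The polynomial is p(z) = ∏_{α ∈ S} (z − α), where S = {2, -6, -7}.
Expanding the product yields: p(z) = z^3 + 11·z^2 + 16·z -84.
The resulting polynomial has degree 3 and real coefficients as required.

p(z) = z^3 + 11·z^2 + 16·z -84.


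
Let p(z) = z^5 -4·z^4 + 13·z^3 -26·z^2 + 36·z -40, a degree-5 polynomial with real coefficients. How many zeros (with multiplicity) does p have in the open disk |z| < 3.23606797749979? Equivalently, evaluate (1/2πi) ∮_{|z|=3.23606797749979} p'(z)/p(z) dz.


The zeros of p are: 2, (0 + 2i), (0 - 2i), (1 + 2i), (1 - 2i).
Their magnitudes are: 2, 2, 2, 2.236, 2.236.
Zeros with |z| < R = 3.23606797749979: 2, (0 + 2i), (0 - 2i), (1 + 2i), (1 - 2i).
Count = 5.
By the argument principle, (1/2πi) ∮_{|z|=R} p'(z)/p(z) dz equals exactly this count.

Number of zeros inside |z| < 3.23606797749979: 5.


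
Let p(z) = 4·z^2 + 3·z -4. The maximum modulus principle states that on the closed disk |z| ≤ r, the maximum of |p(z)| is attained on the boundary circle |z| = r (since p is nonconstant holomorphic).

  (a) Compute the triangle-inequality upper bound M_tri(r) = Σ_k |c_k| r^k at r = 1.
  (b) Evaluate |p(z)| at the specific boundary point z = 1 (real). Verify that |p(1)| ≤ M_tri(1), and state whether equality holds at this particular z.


Coefficients: c_0 = -4, c_1 = 3, c_2 = 4. Radius r = 1.
Part (a). Triangle bound: M_tri(r) = Σ_k |c_k| r^k
  = |-4|·1^0 + |3|·1^1 + |4|·1^2
  = 4 + 3 + 4 = 11.
This bounds M(r) := max_{|z|=r} |p(z)| from above; equality holds iff all terms c_k z^k can be made to align in phase at a single z on |z|=r.
Part (b). At z = 1 (real, on the circle |z| = r):
  p(1) = (-4)·1^0 + (3)·1^1 + (4)·1^2 = 3.
  |p(1)| = 3.
Check: |p(1)| = 3 ≤ 11 = M_tri(1). ✓ Equality does not hold at z = 1 (the coefficients have mixed signs, so the terms do not all align in phase there).

M_tri(1) = 11; |p(1)| = 3; equality at z=1: no.


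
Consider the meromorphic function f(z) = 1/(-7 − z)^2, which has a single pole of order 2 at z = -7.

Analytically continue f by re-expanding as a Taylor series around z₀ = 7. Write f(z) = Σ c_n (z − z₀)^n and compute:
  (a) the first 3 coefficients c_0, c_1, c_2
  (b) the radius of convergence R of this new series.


Let w = z − z₀, so z = z₀ + w.
Then -7 − z = -7 − (z₀ + w) = (-7 − z₀) − w = -14 − w.
f(z) = 1/(-14 − w)^2 = (1/(-14)^2) · (1 − w/(-14))^{−2}.
By the binomial series (1−u)^{−2} = Σ_{n≥0} C(n+1, 1) u^n for |u|<1, with u = w/(-14):
  c_n = C(n+1, 1) / (-14)^(n+2).
  c_0 = 1/(-14)^2 = 1/196.
  c_1 = 2/(-14)^3 = -1/1372.
  c_2 = 3/(-14)^4 = 3/38416.
The series is valid for |w/d| < 1, i.e. |z − z₀| < |d|.
Radius of convergence: R = |-7 − z₀| = |-14| = 14 (distance from z₀ to the singularity z = -7).

c_0 = 1/196, c_1 = -1/1372, c_2 = 3/38416; R = 14.


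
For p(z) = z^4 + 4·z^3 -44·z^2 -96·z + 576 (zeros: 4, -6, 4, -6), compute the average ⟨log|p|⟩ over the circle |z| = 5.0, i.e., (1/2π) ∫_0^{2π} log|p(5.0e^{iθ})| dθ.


Zeros: -6, -6, 4, 4; r = 5.0.
Inside |z| < r: 4, 4. Outside (|z| ≥ r): -6, -6.
p(0) = 576, so log|p(0)| = log(576) = 6.3561.
Apply Jensen: I(r) = log|p(0)| + Σ_k log(r/|z_k|), summed over zeros inside |z| < r.
  log(r/|z_k|) for z_k = 4: log(5.0/4) = 0.2231
  log(r/|z_k|) for z_k = 4: log(5.0/4) = 0.2231
  Outside zeros (-6, -6) contribute nothing to the Jensen sum.
Sum over inside zeros: 0.4463.
I(r) = log|p(0)| + (inside sum) = 6.3561 + 0.4463 = 6.8024.
Note: since some zeros are outside |z| ≤ r, the simplified n·log(r) form does NOT apply — only the inside zeros contribute.

I(r) ≈ 6.8024.


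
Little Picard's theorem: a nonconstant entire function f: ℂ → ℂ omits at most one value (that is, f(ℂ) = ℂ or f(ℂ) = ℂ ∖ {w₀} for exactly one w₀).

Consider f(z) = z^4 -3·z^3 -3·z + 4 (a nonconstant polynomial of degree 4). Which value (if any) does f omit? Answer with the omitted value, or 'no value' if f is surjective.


Little Picard bounds the complement of f(ℂ) to at most one point.
For every w ∈ ℂ, the equation p(z) − w = 0 is a nonconstant polynomial in z and hence has at least one root by the fundamental theorem of algebra. So p is surjective onto ℂ, omitting no value.

Omitted value: no value.


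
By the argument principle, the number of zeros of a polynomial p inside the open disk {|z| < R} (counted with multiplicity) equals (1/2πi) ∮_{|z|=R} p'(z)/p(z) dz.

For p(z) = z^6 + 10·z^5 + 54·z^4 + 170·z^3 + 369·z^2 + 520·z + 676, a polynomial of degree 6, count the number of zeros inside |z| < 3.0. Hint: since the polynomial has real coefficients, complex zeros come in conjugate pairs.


The zeros of p are: (-2 + 3i), (-2 - 3i), (-3 + 2i), (-3 - 2i), (0 + 2i), (0 - 2i).
Their magnitudes are: 3.606, 3.606, 3.606, 3.606, 2, 2.
Zeros with |z| < R = 3.0: (0 + 2i), (0 - 2i).
Count = 2.
By the argument principle, (1/2πi) ∮_{|z|=R} p'(z)/p(z) dz equals exactly this count.

Number of zeros inside |z| < 3.0: 2.


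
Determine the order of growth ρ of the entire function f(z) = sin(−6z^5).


Write sin(w) = (e^{iw} ± e^{−iw})/(2 or 2i), so |sin(w)| ≤ e^{|w|}. With w = −6z^5, |w| ≤ 6r^5 + 0 on |z|=r, giving M(r) ≤ e^{6r^5 + 0} and ρ ≤ 5. For the lower bound, choose z on |z|=r with -6z^5 purely imaginary of modulus 6r^5; then |sin(−6z^5)| grows like e^{6r^5}/2, so ρ ≥ 5. Hence ρ = 5.
Therefore ρ = 5.

Order ρ = 5.


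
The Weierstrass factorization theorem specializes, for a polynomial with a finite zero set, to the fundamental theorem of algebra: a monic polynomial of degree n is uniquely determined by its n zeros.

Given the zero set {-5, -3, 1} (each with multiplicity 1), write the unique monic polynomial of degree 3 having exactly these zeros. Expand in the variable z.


The polynomial is p(z) = ∏_{α ∈ S} (z − α), where S = {-5, -3, 1}.
Expanding the product yields: p(z) = z^3 + 7·z^2 + 7·z -15.
The resulting polynomial has degree 3 and real coefficients as required.

p(z) = z^3 + 7·z^2 + 7·z -15.


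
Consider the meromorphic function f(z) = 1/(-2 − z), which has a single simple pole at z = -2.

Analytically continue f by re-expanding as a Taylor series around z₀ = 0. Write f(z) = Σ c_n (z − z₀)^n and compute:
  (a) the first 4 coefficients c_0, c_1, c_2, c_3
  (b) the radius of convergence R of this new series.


Let w = z − z₀, so z = z₀ + w.
Then -2 − z = -2 − (z₀ + w) = (-2 − z₀) − w = -2 − w.
f(z) = 1/(-2 − w) = (1/(-2)) · 1/(1 − w/(-2)) = Σ_{n≥0} w^n / (-2)^(n+1).
So c_n = 1/(-2)^(n+1):
  c_0 = 1/(-2)^1 = -1/2.
  c_1 = 1/(-2)^2 = 1/4.
  c_2 = 1/(-2)^3 = -1/8.
  c_3 = 1/(-2)^4 = 1/16.
The series is valid for |w/d| < 1, i.e. |z − z₀| < |d|.
Radius of convergence: R = |-2 − z₀| = |-2| = 2 (distance from z₀ to the singularity z = -2).

c_0 = -1/2, c_1 = 1/4, c_2 = -1/8, c_3 = 1/16; R = 2.


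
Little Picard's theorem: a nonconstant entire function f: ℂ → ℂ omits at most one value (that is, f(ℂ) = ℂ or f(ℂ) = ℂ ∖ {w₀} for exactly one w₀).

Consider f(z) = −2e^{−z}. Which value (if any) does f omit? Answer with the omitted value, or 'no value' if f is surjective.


Little Picard bounds the complement of f(ℂ) to at most one point.
e^{−z} is never zero on ℂ, so -2·e^{−z} takes every value in ℂ ∖ {0}. Adding 0 shifts the range to ℂ ∖ {0}. Thus f omits exactly the value 0.

Omitted value: 0.


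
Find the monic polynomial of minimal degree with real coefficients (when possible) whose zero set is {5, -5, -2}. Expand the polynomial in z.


The polynomial is p(z) = ∏_{α ∈ S} (z − α), where S = {5, -5, -2}.
Expanding the product yields: p(z) = z^3 + 2·z^2 -25·z -50.
The resulting polynomial has degree 3 and real coefficients as required.

p(z) = z^3 + 2·z^2 -25·z -50.


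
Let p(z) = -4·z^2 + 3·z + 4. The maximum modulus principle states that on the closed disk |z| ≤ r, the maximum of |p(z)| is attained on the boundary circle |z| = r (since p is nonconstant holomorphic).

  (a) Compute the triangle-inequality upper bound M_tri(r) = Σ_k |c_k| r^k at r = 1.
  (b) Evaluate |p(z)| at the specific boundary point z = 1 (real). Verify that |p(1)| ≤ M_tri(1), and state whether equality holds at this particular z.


Coefficients: c_0 = 4, c_1 = 3, c_2 = -4. Radius r = 1.
Part (a). Triangle bound: M_tri(r) = Σ_k |c_k| r^k
  = |4|·1^0 + |3|·1^1 + |-4|·1^2
  = 4 + 3 + 4 = 11.
This bounds M(r) := max_{|z|=r} |p(z)| from above; equality holds iff all terms c_k z^k can be made to align in phase at a single z on |z|=r.
Part (b). At z = 1 (real, on the circle |z| = r):
  p(1) = (4)·1^0 + (3)·1^1 + (-4)·1^2 = 3.
  |p(1)| = 3.
Check: |p(1)| = 3 ≤ 11 = M_tri(1). ✓ Equality does not hold at z = 1 (the coefficients have mixed signs, so the terms do not all align in phase there).

M_tri(1) = 11; |p(1)| = 3; equality at z=1: no.


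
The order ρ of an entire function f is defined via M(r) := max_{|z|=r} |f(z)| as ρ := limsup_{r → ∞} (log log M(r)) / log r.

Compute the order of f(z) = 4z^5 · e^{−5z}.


M(r) = max_{|z|=r} |4|·|z|^5·|e^{−5z}| = 4·r^5 · e^{5r^1} (the factors attain their maxima compatibly on |z|=r). Then log M(r) = log 4 + 5·log r + 5r^1, dominated by the last term, so log log M(r) ~ 1·log r. The polynomial factor 4z^5 contributes only a log r term and does not affect the order. ρ = 1.
Therefore ρ = 1.

Order ρ = 1.


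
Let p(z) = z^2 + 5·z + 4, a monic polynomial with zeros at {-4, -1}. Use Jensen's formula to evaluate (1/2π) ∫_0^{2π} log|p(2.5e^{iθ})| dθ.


Zeros: -4, -1; r = 2.5.
Inside |z| < r: -1. Outside (|z| ≥ r): -4.
p(0) = 4, so log|p(0)| = log(4) = 1.3863.
Apply Jensen: I(r) = log|p(0)| + Σ_k log(r/|z_k|), summed over zeros inside |z| < r.
  log(r/|z_k|) for z_k = -1: log(2.5/1) = 0.9163
  Outside zeros (-4) contribute nothing to the Jensen sum.
Sum over inside zeros: 0.9163.
I(r) = log|p(0)| + (inside sum) = 1.3863 + 0.9163 = 2.3026.
Note: since some zeros are outside |z| ≤ r, the simplified n·log(r) form does NOT apply — only the inside zeros contribute.

I(r) ≈ 2.3026.
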